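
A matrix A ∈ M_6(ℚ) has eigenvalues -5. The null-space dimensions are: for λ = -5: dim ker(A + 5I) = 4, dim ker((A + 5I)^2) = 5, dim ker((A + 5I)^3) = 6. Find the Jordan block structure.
λ = -5: successive nullity increments [4, 1, 1] count blocks of size ≥ k; block sizes are [3, 1, 1, 1].

Jordan blocks: (-5, 3), (-5, 1), (-5, 1), (-5, 1)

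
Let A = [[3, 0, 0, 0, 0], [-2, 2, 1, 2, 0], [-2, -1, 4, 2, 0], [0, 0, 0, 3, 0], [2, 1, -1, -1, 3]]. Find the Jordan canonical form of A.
J = [[3, 1, 0, 0, 0], [0, 3, 0, 0, 0], [0, 0, 3, 1, 0], [0, 0, 0, 3, 0], [0, 0, 0, 0, 3]]

The characteristic polynomial is det(xI - A) = (x - 3)^5, so the eigenvalues are 3 (algebraic multiplicity 5).

For λ = 3: rank(A - 3I) = 2, rank((A - 3I)^2) = 0. The eigenspace has dimension 5 - 2 = 3, so there are 3 Jordan blocks; the rank sequence gives block sizes [2, 2, 1].

Assembling the blocks gives the Jordan form J above.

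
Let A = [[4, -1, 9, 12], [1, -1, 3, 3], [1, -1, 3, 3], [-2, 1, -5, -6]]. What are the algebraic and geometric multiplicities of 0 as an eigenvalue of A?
algebraic multiplicity 4, geometric multiplicity 2

The characteristic polynomial is x^4, so the factor x appears with exponent 4: the algebraic multiplicity is 4.

rank(A) = 2, so the eigenspace has dimension 4 - 2 = 2: the geometric multiplicity is 2.

Since 2 < 4, A is not diagonalizable.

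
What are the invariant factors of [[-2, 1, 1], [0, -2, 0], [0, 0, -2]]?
x + 2, (x + 2)^2

The Jordan structure of A has elementary divisors (x + 2)^2, (x + 2). Arranging the block sizes at each eigenvalue in decreasing order and taking row products gives the invariant factors.

Invariant factors (smallest first, each dividing the next): x + 2, (x + 2)^2.

Check: the last factor (x + 2)^2 is the minimal polynomial, and the product (x + 2)^3 is the characteristic polynomial.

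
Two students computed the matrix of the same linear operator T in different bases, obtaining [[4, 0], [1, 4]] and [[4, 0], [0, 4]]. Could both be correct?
No.

Both have characteristic polynomial (x - 4)^2, but the minimal polynomial of A is (x - 4)^2 while the minimal polynomial of B is x - 4. The minimal polynomial is a similarity invariant, so A and B are not similar.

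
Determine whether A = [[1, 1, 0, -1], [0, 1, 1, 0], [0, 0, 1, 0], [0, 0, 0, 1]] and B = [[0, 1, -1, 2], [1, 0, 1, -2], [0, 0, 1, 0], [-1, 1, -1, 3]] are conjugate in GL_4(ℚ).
No.

Both have characteristic polynomial (x - 1)^4, but the minimal polynomial of A is (x - 1)^3 while the minimal polynomial of B is (x - 1)^2. The minimal polynomial is a similarity invariant, so A and B are not similar.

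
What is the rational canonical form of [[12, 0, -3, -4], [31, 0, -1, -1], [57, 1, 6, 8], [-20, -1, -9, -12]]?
R = [[0, 0, 0, -25], [1, 0, 0, 30], [0, 1, 0, -19], [0, 0, 1, 6]]

The invariant factors of A (the non-unit diagonal entries of the Smith normal form of xI - A over ℚ[x]) are (x^2 - 3x + 5)^2, each dividing the next. The characteristic polynomial is their product, (x^2 - 3x + 5)^2.

The rational canonical form is the block-diagonal matrix of companion matrices C(f_i):
R = [[0, 0, 0, -25], [1, 0, 0, 30], [0, 1, 0, -19], [0, 0, 1, 6]].

Note the characteristic polynomial does not split into linear factors over ℚ, so A has no Jordan form over ℚ; the rational canonical form exists over any field.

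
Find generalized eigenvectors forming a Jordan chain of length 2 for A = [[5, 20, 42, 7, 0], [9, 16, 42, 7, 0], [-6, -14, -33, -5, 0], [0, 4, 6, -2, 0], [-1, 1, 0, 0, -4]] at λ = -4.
We seek v_1 ∈ ker((A + 4I)^2) \ ker(A + 4I), then set v_{i+1} = (A + 4I) v_i.

One such chain is v_1 = [[-6, -5, 4, -2, 0]]^T, v_2 = [[0, 0, 0, 0, 1]]^T. Check: (A + 4I) v_2 = [[0, 0, 0, 0, 0]]^T = 0.

v_1 = [[-6, -5, 4, -2, 0]]^T, v_2 = [[0, 0, 0, 0, 1]]^T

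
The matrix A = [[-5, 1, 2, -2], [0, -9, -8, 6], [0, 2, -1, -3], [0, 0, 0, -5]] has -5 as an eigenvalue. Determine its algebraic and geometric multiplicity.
algebraic multiplicity 4, geometric multiplicity 2

The characteristic polynomial is (x + 5)^4, so the factor x + 5 appears with exponent 4: the algebraic multiplicity is 4.

rank(A + 5I) = 2, so the eigenspace has dimension 4 - 2 = 2: the geometric multiplicity is 2.

Since 2 < 4, A is not diagonalizable.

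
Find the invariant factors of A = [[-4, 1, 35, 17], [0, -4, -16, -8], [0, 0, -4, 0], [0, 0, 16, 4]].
The Jordan structure of A has elementary divisors (x + 4)^2, (x + 4), (x - 4). Arranging the block sizes at each eigenvalue in decreasing order and taking row products gives the invariant factors.

Invariant factors (smallest first, each dividing the next): x + 4, (x - 4)(x + 4)^2.

Check: the last factor (x - 4)(x + 4)^2 is the minimal polynomial, and the product (x - 4)(x + 4)^3 is the characteristic polynomial.

x + 4, (x - 4)(x + 4)^2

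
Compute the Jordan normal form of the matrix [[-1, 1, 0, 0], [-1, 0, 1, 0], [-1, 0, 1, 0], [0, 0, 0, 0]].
J = [[0, 1, 0, 0], [0, 0, 1, 0], [0, 0, 0, 0], [0, 0, 0, 0]]

The characteristic polynomial is det(xI - A) = x^4, so the eigenvalues are 0 (algebraic multiplicity 4).

For λ = 0: rank(A) = 2, rank(A^2) = 1, rank(A^3) = 0. The eigenspace has dimension 4 - 2 = 2, so there are 2 Jordan blocks; the rank sequence gives block sizes [3, 1].

Assembling the blocks gives the Jordan form J above.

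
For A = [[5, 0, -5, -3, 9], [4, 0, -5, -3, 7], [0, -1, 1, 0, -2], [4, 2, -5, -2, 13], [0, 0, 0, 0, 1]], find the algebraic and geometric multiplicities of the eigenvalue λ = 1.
algebraic multiplicity 5, geometric multiplicity 3

The characteristic polynomial is (x - 1)^5, so the factor x - 1 appears with exponent 5: the algebraic multiplicity is 5.

rank(A - I) = 2, so the eigenspace has dimension 5 - 2 = 3: the geometric multiplicity is 3.

Since 3 < 5, A is not diagonalizable.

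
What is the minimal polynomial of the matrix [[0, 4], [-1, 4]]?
m_A(x) = (x - 2)^2

The characteristic polynomial factors as (x - 2)^2. The minimal polynomial is ∏(x - λ)^{k_λ} where k_λ is the size of the largest Jordan block at λ.

For λ = 2: rank(A - 2I) = 1, and the largest Jordan block has size 2 (the smallest k with rank((A - 2I)^k) = rank((A - 2I)^(k+1))).

So m_A(x) = (x - 2)^2.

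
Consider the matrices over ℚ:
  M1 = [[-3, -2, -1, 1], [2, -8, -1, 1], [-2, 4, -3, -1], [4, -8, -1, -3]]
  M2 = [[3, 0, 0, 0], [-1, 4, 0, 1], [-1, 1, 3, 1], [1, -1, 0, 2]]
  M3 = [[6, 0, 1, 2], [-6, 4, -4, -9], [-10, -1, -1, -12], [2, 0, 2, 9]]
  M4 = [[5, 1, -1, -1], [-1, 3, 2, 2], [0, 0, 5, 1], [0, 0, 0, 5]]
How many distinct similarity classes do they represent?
3 classes: {M1}, {M2}, {M3, M4}

Characteristic polynomials: χ_{M1} = (x + 4)^3(x + 5), χ_{M2} = (x - 3)^4, χ_{M3} = (x - 5)^2(x - 4)^2, χ_{M4} = (x - 5)^2(x - 4)^2.

{M1}: invariant factors x + 4, (x + 4)^2(x + 5).

{M2}: invariant factors x - 3, x - 3, (x - 3)^2.

{M3, M4}: invariant factors (x - 5)^2(x - 4)^2.

Matrices are similar if and only if their invariant-factor lists agree; the partition into similarity classes is {M1}, {M2}, {M3, M4}.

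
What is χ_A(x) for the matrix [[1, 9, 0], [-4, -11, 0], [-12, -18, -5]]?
χ_A(x) = (x + 5)^3

xI - A = [[x - 1, -9, 0], [4, x + 11, 0], [12, 18, x + 5]].

Expanding det(xI - A) along the first row:
det(xI - A) = + (x - 1)·det([[x + 11, 0], [18, x + 5]]) - (-9)·det([[4, 0], [12, x + 5]]) + (0)·det([[4, x + 11], [12, 18]]).

Evaluating gives χ_A(x) = x^3 + 15x^2 + 75x + 125 = (x + 5)^3.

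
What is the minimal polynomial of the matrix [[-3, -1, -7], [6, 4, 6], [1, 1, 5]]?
The characteristic polynomial factors as (x - 4)^2(x + 2). The minimal polynomial is ∏(x - λ)^{k_λ} where k_λ is the size of the largest Jordan block at λ.

For λ = -2: rank(A + 2I) = 2, and the largest Jordan block has size 1 (the smallest k with rank((A + 2I)^k) = rank((A + 2I)^(k+1))).
For λ = 4: rank(A - 4I) = 2, and the largest Jordan block has size 2 (the smallest k with rank((A - 4I)^k) = rank((A - 4I)^(k+1))).

So m_A(x) = (x - 4)^2(x + 2).

m_A(x) = (x - 4)^2(x + 2)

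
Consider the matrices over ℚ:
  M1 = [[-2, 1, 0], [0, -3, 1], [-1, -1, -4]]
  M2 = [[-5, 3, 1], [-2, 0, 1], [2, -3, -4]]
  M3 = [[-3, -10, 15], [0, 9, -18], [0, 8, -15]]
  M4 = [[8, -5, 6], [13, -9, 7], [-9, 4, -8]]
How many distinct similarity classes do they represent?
Characteristic polynomials: χ_{M1} = (x + 3)^3, χ_{M2} = (x + 3)^3, χ_{M3} = (x + 3)^3, χ_{M4} = (x + 3)^3.

{M1, M4}: invariant factors (x + 3)^3.

{M2, M3}: invariant factors x + 3, (x + 3)^2.

Matrices are similar if and only if their invariant-factor lists agree; the partition into similarity classes is {M1, M4}, {M2, M3}.

2 classes: {M1, M4}, {M2, M3}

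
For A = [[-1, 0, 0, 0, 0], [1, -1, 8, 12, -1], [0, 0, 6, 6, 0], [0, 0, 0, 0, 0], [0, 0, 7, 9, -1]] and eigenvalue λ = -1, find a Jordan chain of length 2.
We seek v_1 ∈ ker((A + I)^2) \ ker(A + I), then set v_{i+1} = (A + I) v_i.

One such chain is v_1 = [[0, 1, 0, 0, 1]]^T, v_2 = [[0, -1, 0, 0, 0]]^T. Check: (A + I) v_2 = [[0, 0, 0, 0, 0]]^T = 0.

v_1 = [[0, 1, 0, 0, 1]]^T, v_2 = [[0, -1, 0, 0, 0]]^T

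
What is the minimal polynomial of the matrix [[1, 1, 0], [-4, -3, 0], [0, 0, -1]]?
The characteristic polynomial factors as (x + 1)^3. The minimal polynomial is ∏(x - λ)^{k_λ} where k_λ is the size of the largest Jordan block at λ.

For λ = -1: rank(A + I) = 1, and the largest Jordan block has size 2 (the smallest k with rank((A + I)^k) = rank((A + I)^(k+1))).

So m_A(x) = (x + 1)^2.

m_A(x) = (x + 1)^2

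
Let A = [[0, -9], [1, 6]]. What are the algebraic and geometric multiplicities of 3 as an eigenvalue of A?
algebraic multiplicity 2, geometric multiplicity 1

The characteristic polynomial is (x - 3)^2, so the factor x - 3 appears with exponent 2: the algebraic multiplicity is 2.

rank(A - 3I) = 1, so the eigenspace has dimension 2 - 1 = 1: the geometric multiplicity is 1.

Since 1 < 2, A is not diagonalizable.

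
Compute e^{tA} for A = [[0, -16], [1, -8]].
A has Jordan form J = [[-4, 1], [0, -4]] with A = PJP^{-1}, so e^{tA} = P e^{tJ} P^{-1}.

For a Jordan block J_k(λ), e^{tJ_k(λ)} = e^{λt} · (I + tN + t^2 N^2/2! + ... + t^{k-1} N^{k-1}/(k-1)!) where N is the nilpotent superdiagonal part.

Assembling the blocks and conjugating back gives the entries of e^{tA} as shown above.

e^{tA} = [[(4*t + 1)*e^{-4*t}, -16*t*e^{-4*t}], [t*e^{-4*t}, (1 - 4*t)*e^{-4*t}]]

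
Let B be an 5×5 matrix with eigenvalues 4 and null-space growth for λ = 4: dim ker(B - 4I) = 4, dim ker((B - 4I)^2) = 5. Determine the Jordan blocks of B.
λ = 4: successive nullity increments [4, 1] count blocks of size ≥ k; block sizes are [2, 1, 1, 1].

Jordan blocks: (4, 2), (4, 1), (4, 1), (4, 1)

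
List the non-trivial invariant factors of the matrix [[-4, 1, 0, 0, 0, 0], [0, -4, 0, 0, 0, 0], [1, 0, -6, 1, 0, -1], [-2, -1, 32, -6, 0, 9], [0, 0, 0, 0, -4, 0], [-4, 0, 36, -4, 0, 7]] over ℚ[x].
The Jordan structure of A has elementary divisors (x + 4)^2, (x + 4)^2, (x + 4), (x - 3). Arranging the block sizes at each eigenvalue in decreasing order and taking row products gives the invariant factors.

Invariant factors (smallest first, each dividing the next): x + 4, (x + 4)^2, (x - 3)(x + 4)^2.

Check: the last factor (x - 3)(x + 4)^2 is the minimal polynomial, and the product (x - 3)(x + 4)^5 is the characteristic polynomial.

x + 4, (x + 4)^2, (x - 3)(x + 4)^2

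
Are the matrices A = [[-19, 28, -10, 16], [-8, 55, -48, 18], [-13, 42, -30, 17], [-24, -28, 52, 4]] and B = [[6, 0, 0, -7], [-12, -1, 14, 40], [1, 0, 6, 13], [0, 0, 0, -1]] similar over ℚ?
Yes.

Two matrices over a field are similar if and only if they have the same invariant factors.

Both A and B have characteristic polynomial (x - 6)^2(x + 1)^2 and minimal polynomial (x - 6)^2(x + 1). Computing further, both have invariant factors x + 1, (x - 6)^2(x + 1). Hence A and B are similar.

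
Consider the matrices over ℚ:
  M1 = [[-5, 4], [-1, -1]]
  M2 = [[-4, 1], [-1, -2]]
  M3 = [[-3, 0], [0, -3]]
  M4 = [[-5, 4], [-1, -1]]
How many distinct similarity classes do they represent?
2 classes: {M1, M2, M4}, {M3}

Characteristic polynomials: χ_{M1} = (x + 3)^2, χ_{M2} = (x + 3)^2, χ_{M3} = (x + 3)^2, χ_{M4} = (x + 3)^2.

{M1, M2, M4}: invariant factors (x + 3)^2.

{M3}: invariant factors x + 3, x + 3.

Matrices are similar if and only if their invariant-factor lists agree; the partition into similarity classes is {M1, M2, M4}, {M3}.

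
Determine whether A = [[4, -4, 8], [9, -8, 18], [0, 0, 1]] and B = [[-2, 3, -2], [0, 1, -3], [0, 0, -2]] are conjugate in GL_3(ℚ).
Yes.

Two matrices over a field are similar if and only if they have the same invariant factors.

Both A and B have characteristic polynomial (x - 1)(x + 2)^2 and minimal polynomial (x - 1)(x + 2)^2. Computing further, both have invariant factors (x - 1)(x + 2)^2. Hence A and B are similar.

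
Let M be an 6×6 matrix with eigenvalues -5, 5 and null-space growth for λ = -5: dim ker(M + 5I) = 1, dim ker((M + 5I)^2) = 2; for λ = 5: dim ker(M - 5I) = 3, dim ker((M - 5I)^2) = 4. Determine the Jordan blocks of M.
Jordan blocks: (-5, 2), (5, 2), (5, 1), (5, 1)

λ = -5: successive nullity increments [1, 1] count blocks of size ≥ k; block sizes are [2].
λ = 5: successive nullity increments [3, 1] count blocks of size ≥ k; block sizes are [2, 1, 1].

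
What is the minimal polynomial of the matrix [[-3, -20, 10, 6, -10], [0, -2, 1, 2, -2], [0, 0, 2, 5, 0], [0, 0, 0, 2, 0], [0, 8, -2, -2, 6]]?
The characteristic polynomial factors as (x - 2)^4(x + 3). The minimal polynomial is ∏(x - λ)^{k_λ} where k_λ is the size of the largest Jordan block at λ.

For λ = -3: rank(A + 3I) = 4, and the largest Jordan block has size 1 (the smallest k with rank((A + 3I)^k) = rank((A + 3I)^(k+1))).
For λ = 2: rank(A - 2I) = 3, and the largest Jordan block has size 3 (the smallest k with rank((A - 2I)^k) = rank((A - 2I)^(k+1))).

So m_A(x) = (x - 2)^3(x + 3).

m_A(x) = (x - 2)^3(x + 3)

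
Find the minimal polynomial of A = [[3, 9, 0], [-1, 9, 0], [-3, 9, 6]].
m_A(x) = (x - 6)^2

The characteristic polynomial factors as (x - 6)^3. The minimal polynomial is ∏(x - λ)^{k_λ} where k_λ is the size of the largest Jordan block at λ.

For λ = 6: rank(A - 6I) = 1, and the largest Jordan block has size 2 (the smallest k with rank((A - 6I)^k) = rank((A - 6I)^(k+1))).

So m_A(x) = (x - 6)^2.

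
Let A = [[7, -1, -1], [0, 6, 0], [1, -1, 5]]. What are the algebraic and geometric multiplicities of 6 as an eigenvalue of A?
The characteristic polynomial is (x - 6)^3, so the factor x - 6 appears with exponent 3: the algebraic multiplicity is 3.

rank(A - 6I) = 1, so the eigenspace has dimension 3 - 1 = 2: the geometric multiplicity is 2.

Since 2 < 3, A is not diagonalizable.

algebraic multiplicity 3, geometric multiplicity 2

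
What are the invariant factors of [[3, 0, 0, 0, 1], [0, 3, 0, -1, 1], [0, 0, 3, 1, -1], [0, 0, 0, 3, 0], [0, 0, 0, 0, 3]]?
The Jordan structure of A has elementary divisors (x - 3)^2, (x - 3)^2, (x - 3). Arranging the block sizes at each eigenvalue in decreasing order and taking row products gives the invariant factors.

Invariant factors (smallest first, each dividing the next): x - 3, (x - 3)^2, (x - 3)^2.

Check: the last factor (x - 3)^2 is the minimal polynomial, and the product (x - 3)^5 is the characteristic polynomial.

x - 3, (x - 3)^2, (x - 3)^2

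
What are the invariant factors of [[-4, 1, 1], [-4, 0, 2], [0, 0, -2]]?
The Jordan structure of A has elementary divisors (x + 2)^2, (x + 2). Arranging the block sizes at each eigenvalue in decreasing order and taking row products gives the invariant factors.

Invariant factors (smallest first, each dividing the next): x + 2, (x + 2)^2.

Check: the last factor (x + 2)^2 is the minimal polynomial, and the product (x + 2)^3 is the characteristic polynomial.

x + 2, (x + 2)^2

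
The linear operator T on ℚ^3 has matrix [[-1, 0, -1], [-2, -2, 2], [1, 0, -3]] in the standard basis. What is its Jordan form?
The characteristic polynomial is det(xI - A) = (x + 2)^3, so the eigenvalues are -2 (algebraic multiplicity 3).

For λ = -2: rank(A + 2I) = 1, rank((A + 2I)^2) = 0. The eigenspace has dimension 3 - 1 = 2, so there are 2 Jordan blocks; the rank sequence gives block sizes [2, 1].

Assembling the blocks gives the Jordan form J above.

J = [[-2, 1, 0], [0, -2, 0], [0, 0, -2]]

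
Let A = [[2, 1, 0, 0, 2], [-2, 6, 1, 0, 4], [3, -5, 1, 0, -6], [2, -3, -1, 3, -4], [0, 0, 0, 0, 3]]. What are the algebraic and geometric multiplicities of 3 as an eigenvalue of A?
The characteristic polynomial is (x - 3)^5, so the factor x - 3 appears with exponent 5: the algebraic multiplicity is 5.

rank(A - 3I) = 2, so the eigenspace has dimension 5 - 2 = 3: the geometric multiplicity is 3.

Since 3 < 5, A is not diagonalizable.

algebraic multiplicity 5, geometric multiplicity 3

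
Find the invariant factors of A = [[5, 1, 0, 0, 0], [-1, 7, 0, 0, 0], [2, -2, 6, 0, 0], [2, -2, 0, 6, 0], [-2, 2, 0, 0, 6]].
The Jordan structure of A has elementary divisors (x - 6)^2, (x - 6), (x - 6), (x - 6). Arranging the block sizes at each eigenvalue in decreasing order and taking row products gives the invariant factors.

Invariant factors (smallest first, each dividing the next): x - 6, x - 6, x - 6, (x - 6)^2.

Check: the last factor (x - 6)^2 is the minimal polynomial, and the product (x - 6)^5 is the characteristic polynomial.

x - 6, x - 6, x - 6, (x - 6)^2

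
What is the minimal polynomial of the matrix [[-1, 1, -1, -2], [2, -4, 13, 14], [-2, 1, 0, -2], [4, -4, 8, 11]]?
The characteristic polynomial factors as (x - 3)(x - 1)^3. The minimal polynomial is ∏(x - λ)^{k_λ} where k_λ is the size of the largest Jordan block at λ.

For λ = 1: rank(A - I) = 2, and the largest Jordan block has size 2 (the smallest k with rank((A - I)^k) = rank((A - I)^(k+1))).
For λ = 3: rank(A - 3I) = 3, and the largest Jordan block has size 1 (the smallest k with rank((A - 3I)^k) = rank((A - 3I)^(k+1))).

So m_A(x) = (x - 3)(x - 1)^2.

m_A(x) = (x - 3)(x - 1)^2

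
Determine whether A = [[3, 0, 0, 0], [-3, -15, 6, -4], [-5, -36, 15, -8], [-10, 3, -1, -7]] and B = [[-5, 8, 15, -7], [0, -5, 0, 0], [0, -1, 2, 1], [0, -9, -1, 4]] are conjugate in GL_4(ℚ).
Two matrices over a field are similar if and only if they have the same invariant factors.

Both A and B have characteristic polynomial (x - 3)^2(x + 5)^2 and minimal polynomial (x - 3)^2(x + 5)^2. Computing further, both have invariant factors (x - 3)^2(x + 5)^2. Hence A and B are similar.

Yes.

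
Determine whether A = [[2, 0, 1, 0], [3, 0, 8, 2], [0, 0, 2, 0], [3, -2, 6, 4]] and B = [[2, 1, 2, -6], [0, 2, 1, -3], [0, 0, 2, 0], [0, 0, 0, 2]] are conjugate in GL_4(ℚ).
Two matrices over a field are similar if and only if they have the same invariant factors.

Both A and B have characteristic polynomial (x - 2)^4 and minimal polynomial (x - 2)^3. Computing further, both have invariant factors x - 2, (x - 2)^3. Hence A and B are similar.

Yes.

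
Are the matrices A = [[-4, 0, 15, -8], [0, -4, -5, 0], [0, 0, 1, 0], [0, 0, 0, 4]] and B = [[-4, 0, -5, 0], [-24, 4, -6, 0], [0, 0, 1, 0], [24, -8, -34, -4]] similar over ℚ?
Two matrices over a field are similar if and only if they have the same invariant factors.

Both A and B have characteristic polynomial (x - 4)(x - 1)(x + 4)^2 and minimal polynomial (x - 4)(x - 1)(x + 4). Computing further, both have invariant factors x + 4, (x - 4)(x - 1)(x + 4). Hence A and B are similar.

Yes.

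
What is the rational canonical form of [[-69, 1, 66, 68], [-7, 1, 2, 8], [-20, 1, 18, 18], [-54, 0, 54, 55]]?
The invariant factors of A (the non-unit diagonal entries of the Smith normal form of xI - A over ℚ[x]) are (x - 4)^2(x - 2)(x + 5), each dividing the next. The characteristic polynomial is their product, (x - 4)^2(x - 2)(x + 5).

The rational canonical form is the block-diagonal matrix of companion matrices C(f_i):
R = [[0, 0, 0, 160], [1, 0, 0, -128], [0, 1, 0, 18], [0, 0, 1, 5]].

R = [[0, 0, 0, 160], [1, 0, 0, -128], [0, 1, 0, 18], [0, 0, 1, 5]]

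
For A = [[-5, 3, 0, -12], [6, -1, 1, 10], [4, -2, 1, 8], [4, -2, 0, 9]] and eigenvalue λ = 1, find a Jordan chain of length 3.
We seek v_1 ∈ ker((A - I)^3) \ ker((A - I)^2), then set v_{i+1} = (A - I) v_i.

One such chain is v_1 = [[3, -2, -1, -2]]^T, v_2 = [[0, 1, 0, 0]]^T, v_3 = [[3, -2, -2, -2]]^T. Check: (A - I) v_3 = [[0, 0, 0, 0]]^T = 0.

v_1 = [[3, -2, -1, -2]]^T, v_2 = [[0, 1, 0, 0]]^T, v_3 = [[3, -2, -2, -2]]^T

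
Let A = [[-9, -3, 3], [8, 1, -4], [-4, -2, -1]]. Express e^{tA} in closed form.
A has Jordan form J = [[-3, 1, 0], [0, -3, 0], [0, 0, -3]] with A = PJP^{-1}, so e^{tA} = P e^{tJ} P^{-1}.

For a Jordan block J_k(λ), e^{tJ_k(λ)} = e^{λt} · (I + tN + t^2 N^2/2! + ... + t^{k-1} N^{k-1}/(k-1)!) where N is the nilpotent superdiagonal part.

Assembling the blocks and conjugating back gives the entries of e^{tA} as shown above.

e^{tA} = [[(1 - 6*t)*e^{-3*t}, -3*t*e^{-3*t}, 3*t*e^{-3*t}], [8*t*e^{-3*t}, (4*t + 1)*e^{-3*t}, -4*t*e^{-3*t}], [-4*t*e^{-3*t}, -2*t*e^{-3*t}, (2*t + 1)*e^{-3*t}]]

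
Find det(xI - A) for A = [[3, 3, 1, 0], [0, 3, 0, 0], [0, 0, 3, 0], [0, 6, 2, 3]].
χ_A(x) = (x - 3)^4

xI - A = [[x - 3, -3, -1, 0], [0, x - 3, 0, 0], [0, 0, x - 3, 0], [0, -6, -2, x - 3]].

Expanding det(xI - A) along the first row:
det(xI - A) = + (x - 3)·det([[x - 3, 0, 0], [0, x - 3, 0], [-6, -2, x - 3]]) - (-3)·det([[0, 0, 0], [0, x - 3, 0], [0, -2, x - 3]]) + (-1)·det([[0, x - 3, 0], [0, 0, 0], [0, -6, x - 3]]) - (0)·det([[0, x - 3, 0], [0, 0, x - 3], [0, -6, -2]]).

Evaluating gives χ_A(x) = x^4 - 12x^3 + 54x^2 - 108x + 81 = (x - 3)^4.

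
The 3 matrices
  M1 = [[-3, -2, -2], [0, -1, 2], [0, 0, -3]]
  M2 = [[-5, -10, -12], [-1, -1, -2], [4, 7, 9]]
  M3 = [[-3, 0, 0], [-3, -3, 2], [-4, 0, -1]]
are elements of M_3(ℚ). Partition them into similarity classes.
Characteristic polynomials: χ_{M1} = (x + 1)(x + 3)^2, χ_{M2} = (x - 1)^3, χ_{M3} = (x + 1)(x + 3)^2.

{M1}: invariant factors x + 3, (x + 1)(x + 3).

{M2}: invariant factors (x - 1)^3.

{M3}: invariant factors (x + 1)(x + 3)^2.

Matrices are similar if and only if their invariant-factor lists agree; the partition into similarity classes is {M1}, {M2}, {M3}.

3 classes: {M1}, {M2}, {M3}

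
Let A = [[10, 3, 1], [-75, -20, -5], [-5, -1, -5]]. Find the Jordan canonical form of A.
The characteristic polynomial is det(xI - A) = (x + 5)^3, so the eigenvalues are -5 (algebraic multiplicity 3).

For λ = -5: rank(A + 5I) = 2, rank((A + 5I)^2) = 1, rank((A + 5I)^3) = 0. The eigenspace has dimension 3 - 2 = 1, so there is 1 Jordan block; the rank sequence gives block sizes [3].

Assembling the blocks gives the Jordan form J above.

J = [[-5, 1, 0], [0, -5, 1], [0, 0, -5]]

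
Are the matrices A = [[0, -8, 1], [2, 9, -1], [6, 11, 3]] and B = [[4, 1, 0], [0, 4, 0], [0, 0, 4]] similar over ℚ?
No.

Both have characteristic polynomial (x - 4)^3, but the minimal polynomial of A is (x - 4)^3 while the minimal polynomial of B is (x - 4)^2. The minimal polynomial is a similarity invariant, so A and B are not similar.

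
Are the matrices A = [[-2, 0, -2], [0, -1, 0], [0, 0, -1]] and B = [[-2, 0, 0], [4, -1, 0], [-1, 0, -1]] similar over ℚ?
Two matrices over a field are similar if and only if they have the same invariant factors.

Both A and B have characteristic polynomial (x + 1)^2(x + 2) and minimal polynomial (x + 1)(x + 2). Computing further, both have invariant factors x + 1, (x + 1)(x + 2). Hence A and B are similar.

Yes.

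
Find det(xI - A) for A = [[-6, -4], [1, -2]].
χ_A(x) = (x + 4)^2

xI - A = [[x + 6, 4], [-1, x + 2]].

Expanding det(xI - A) along the first row:
det(xI - A) = + (x + 6)·det([[x + 2]]) - (4)·det([[-1]]).

Evaluating gives χ_A(x) = x^2 + 8x + 16 = (x + 4)^2.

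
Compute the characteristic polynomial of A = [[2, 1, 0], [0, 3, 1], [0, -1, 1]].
xI - A = [[x - 2, -1, 0], [0, x - 3, -1], [0, 1, x - 1]].

Expanding det(xI - A) along the first row:
det(xI - A) = + (x - 2)·det([[x - 3, -1], [1, x - 1]]) - (-1)·det([[0, -1], [0, x - 1]]) + (0)·det([[0, x - 3], [0, 1]]).

Evaluating gives χ_A(x) = x^3 - 6x^2 + 12x - 8 = (x - 2)^3.

χ_A(x) = (x - 2)^3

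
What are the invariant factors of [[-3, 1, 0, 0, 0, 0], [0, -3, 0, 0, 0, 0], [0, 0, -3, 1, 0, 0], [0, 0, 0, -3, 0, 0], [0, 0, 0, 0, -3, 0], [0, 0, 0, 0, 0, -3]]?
The Jordan structure of A has elementary divisors (x + 3)^2, (x + 3)^2, (x + 3), (x + 3). Arranging the block sizes at each eigenvalue in decreasing order and taking row products gives the invariant factors.

Invariant factors (smallest first, each dividing the next): x + 3, x + 3, (x + 3)^2, (x + 3)^2.

Check: the last factor (x + 3)^2 is the minimal polynomial, and the product (x + 3)^6 is the characteristic polynomial.

x + 3, x + 3, (x + 3)^2, (x + 3)^2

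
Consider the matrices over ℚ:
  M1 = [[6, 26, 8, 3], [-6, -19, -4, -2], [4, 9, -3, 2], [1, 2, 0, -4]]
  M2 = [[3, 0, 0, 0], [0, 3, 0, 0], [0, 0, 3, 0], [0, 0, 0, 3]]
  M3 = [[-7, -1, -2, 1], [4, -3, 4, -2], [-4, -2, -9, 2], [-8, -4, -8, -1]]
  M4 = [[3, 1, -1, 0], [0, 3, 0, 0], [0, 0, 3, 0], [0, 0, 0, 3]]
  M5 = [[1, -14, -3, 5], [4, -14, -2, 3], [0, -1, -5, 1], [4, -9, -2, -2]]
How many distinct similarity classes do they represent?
4 classes: {M1, M5}, {M2}, {M3}, {M4}

Characteristic polynomials: χ_{M1} = (x + 5)^4, χ_{M2} = (x - 3)^4, χ_{M3} = (x + 5)^4, χ_{M4} = (x - 3)^4, χ_{M5} = (x + 5)^4.

{M1, M5}: invariant factors (x + 5)^2, (x + 5)^2.

{M2}: invariant factors x - 3, x - 3, x - 3, x - 3.

{M3}: invariant factors x + 5, x + 5, (x + 5)^2.

{M4}: invariant factors x - 3, x - 3, (x - 3)^2.

Matrices are similar if and only if their invariant-factor lists agree; the partition into similarity classes is {M1, M5}, {M2}, {M3}, {M4}.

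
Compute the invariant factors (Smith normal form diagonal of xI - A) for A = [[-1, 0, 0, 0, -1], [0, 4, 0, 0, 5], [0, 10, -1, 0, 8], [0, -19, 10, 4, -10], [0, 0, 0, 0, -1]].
x + 1, (x - 4)^2(x + 1)^2

The Jordan structure of A has elementary divisors (x + 1)^2, (x + 1), (x - 4)^2. Arranging the block sizes at each eigenvalue in decreasing order and taking row products gives the invariant factors.

Invariant factors (smallest first, each dividing the next): x + 1, (x - 4)^2(x + 1)^2.

Check: the last factor (x - 4)^2(x + 1)^2 is the minimal polynomial, and the product (x - 4)^2(x + 1)^3 is the characteristic polynomial.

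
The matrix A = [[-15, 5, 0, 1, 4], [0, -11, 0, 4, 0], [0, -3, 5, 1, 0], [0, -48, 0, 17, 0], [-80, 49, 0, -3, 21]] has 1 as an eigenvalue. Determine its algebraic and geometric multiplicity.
algebraic multiplicity 2, geometric multiplicity 2

The characteristic polynomial is (x - 5)^3(x - 1)^2, so the factor x - 1 appears with exponent 2: the algebraic multiplicity is 2.

rank(A - I) = 3, so the eigenspace has dimension 5 - 3 = 2: the geometric multiplicity is 2.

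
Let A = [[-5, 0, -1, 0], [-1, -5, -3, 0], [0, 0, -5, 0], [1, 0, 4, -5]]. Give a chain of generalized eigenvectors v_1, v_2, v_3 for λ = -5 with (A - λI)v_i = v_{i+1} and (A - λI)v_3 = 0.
v_1 = [[-2, 0, 1, 2]]^T, v_2 = [[-1, -1, 0, 2]]^T, v_3 = [[0, 1, 0, -1]]^T

We seek v_1 ∈ ker((A + 5I)^3) \ ker((A + 5I)^2), then set v_{i+1} = (A + 5I) v_i.

One such chain is v_1 = [[-2, 0, 1, 2]]^T, v_2 = [[-1, -1, 0, 2]]^T, v_3 = [[0, 1, 0, -1]]^T. Check: (A + 5I) v_3 = [[0, 0, 0, 0]]^T = 0.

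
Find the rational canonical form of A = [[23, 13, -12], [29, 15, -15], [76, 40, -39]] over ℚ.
R = [[0, 0, -12], [1, 0, 2], [0, 1, -1]]

The invariant factors of A (the non-unit diagonal entries of the Smith normal form of xI - A over ℚ[x]) are (x + 3)(x^2 - 2x + 4), each dividing the next. The characteristic polynomial is their product, (x + 3)(x^2 - 2x + 4).

The rational canonical form is the block-diagonal matrix of companion matrices C(f_i):
R = [[0, 0, -12], [1, 0, 2], [0, 1, -1]].

Note the characteristic polynomial does not split into linear factors over ℚ, so A has no Jordan form over ℚ; the rational canonical form exists over any field.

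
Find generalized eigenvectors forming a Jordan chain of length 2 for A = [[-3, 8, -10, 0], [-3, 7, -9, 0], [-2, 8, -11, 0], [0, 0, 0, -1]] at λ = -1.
v_1 = [[-5, -6, -4, 1]]^T, v_2 = [[2, 3, 2, 0]]^T

We seek v_1 ∈ ker((A + I)^2) \ ker(A + I), then set v_{i+1} = (A + I) v_i.

One such chain is v_1 = [[-5, -6, -4, 1]]^T, v_2 = [[2, 3, 2, 0]]^T. Check: (A + I) v_2 = [[0, 0, 0, 0]]^T = 0.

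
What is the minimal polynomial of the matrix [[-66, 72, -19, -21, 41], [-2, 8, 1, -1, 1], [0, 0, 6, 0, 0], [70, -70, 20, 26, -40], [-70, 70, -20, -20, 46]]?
m_A(x) = (x - 6)^2(x + 4)

The characteristic polynomial factors as (x - 6)^4(x + 4). The minimal polynomial is ∏(x - λ)^{k_λ} where k_λ is the size of the largest Jordan block at λ.

For λ = -4: rank(A + 4I) = 4, and the largest Jordan block has size 1 (the smallest k with rank((A + 4I)^k) = rank((A + 4I)^(k+1))).
For λ = 6: rank(A - 6I) = 2, and the largest Jordan block has size 2 (the smallest k with rank((A - 6I)^k) = rank((A - 6I)^(k+1))).

So m_A(x) = (x - 6)^2(x + 4).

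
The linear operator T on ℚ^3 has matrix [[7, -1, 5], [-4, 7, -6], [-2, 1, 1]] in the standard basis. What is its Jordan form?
J = [[5, 1, 0], [0, 5, 1], [0, 0, 5]]

The characteristic polynomial is det(xI - A) = (x - 5)^3, so the eigenvalues are 5 (algebraic multiplicity 3).

For λ = 5: rank(A - 5I) = 2, rank((A - 5I)^2) = 1, rank((A - 5I)^3) = 0. The eigenspace has dimension 3 - 2 = 1, so there is 1 Jordan block; the rank sequence gives block sizes [3].

Assembling the blocks gives the Jordan form J above.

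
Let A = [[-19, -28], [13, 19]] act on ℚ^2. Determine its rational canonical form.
R = [[0, -3], [1, 0]]

The invariant factors of A (the non-unit diagonal entries of the Smith normal form of xI - A over ℚ[x]) are x^2 + 3, each dividing the next. The characteristic polynomial is their product, x^2 + 3.

The rational canonical form is the block-diagonal matrix of companion matrices C(f_i):
R = [[0, -3], [1, 0]].

Note the characteristic polynomial does not split into linear factors over ℚ, so A has no Jordan form over ℚ; the rational canonical form exists over any field.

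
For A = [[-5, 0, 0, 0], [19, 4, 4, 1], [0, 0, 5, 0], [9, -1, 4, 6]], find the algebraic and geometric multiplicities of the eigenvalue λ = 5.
The characteristic polynomial is (x - 5)^3(x + 5), so the factor x - 5 appears with exponent 3: the algebraic multiplicity is 3.

rank(A - 5I) = 2, so the eigenspace has dimension 4 - 2 = 2: the geometric multiplicity is 2.

Since 2 < 3, A is not diagonalizable.

algebraic multiplicity 3, geometric multiplicity 2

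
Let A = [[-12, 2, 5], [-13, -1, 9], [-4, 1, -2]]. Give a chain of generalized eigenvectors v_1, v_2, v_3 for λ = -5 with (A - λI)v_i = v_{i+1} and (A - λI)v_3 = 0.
v_1 = [[1, 0, 1]]^T, v_2 = [[-2, -4, -1]]^T, v_3 = [[1, 1, 1]]^T

We seek v_1 ∈ ker((A + 5I)^3) \ ker((A + 5I)^2), then set v_{i+1} = (A + 5I) v_i.

One such chain is v_1 = [[1, 0, 1]]^T, v_2 = [[-2, -4, -1]]^T, v_3 = [[1, 1, 1]]^T. Check: (A + 5I) v_3 = [[0, 0, 0]]^T = 0.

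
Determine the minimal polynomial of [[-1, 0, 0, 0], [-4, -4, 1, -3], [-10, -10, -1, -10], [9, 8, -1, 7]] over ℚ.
m_A(x) = (x - 4)(x + 1)^2

The characteristic polynomial factors as (x - 4)(x + 1)^3. The minimal polynomial is ∏(x - λ)^{k_λ} where k_λ is the size of the largest Jordan block at λ.

For λ = -1: rank(A + I) = 2, and the largest Jordan block has size 2 (the smallest k with rank((A + I)^k) = rank((A + I)^(k+1))).
For λ = 4: rank(A - 4I) = 3, and the largest Jordan block has size 1 (the smallest k with rank((A - 4I)^k) = rank((A - 4I)^(k+1))).

So m_A(x) = (x - 4)(x + 1)^2.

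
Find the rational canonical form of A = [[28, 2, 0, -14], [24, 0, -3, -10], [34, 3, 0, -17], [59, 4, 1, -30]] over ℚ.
R = [[0, 0, 0, -8], [1, 0, 0, -12], [0, 1, 0, -4], [0, 0, 1, -2]]

The invariant factors of A (the non-unit diagonal entries of the Smith normal form of xI - A over ℚ[x]) are (x + 2)(x^3 + 4x + 4), each dividing the next. The characteristic polynomial is their product, (x + 2)(x^3 + 4x + 4).

The rational canonical form is the block-diagonal matrix of companion matrices C(f_i):
R = [[0, 0, 0, -8], [1, 0, 0, -12], [0, 1, 0, -4], [0, 0, 1, -2]].

Note the characteristic polynomial does not split into linear factors over ℚ, so A has no Jordan form over ℚ; the rational canonical form exists over any field.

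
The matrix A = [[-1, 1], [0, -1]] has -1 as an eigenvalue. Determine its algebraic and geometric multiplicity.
The characteristic polynomial is (x + 1)^2, so the factor x + 1 appears with exponent 2: the algebraic multiplicity is 2.

rank(A + I) = 1, so the eigenspace has dimension 2 - 1 = 1: the geometric multiplicity is 1.

Since 1 < 2, A is not diagonalizable.

algebraic multiplicity 2, geometric multiplicity 1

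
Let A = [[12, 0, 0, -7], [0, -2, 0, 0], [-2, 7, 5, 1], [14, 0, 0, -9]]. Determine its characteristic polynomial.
χ_A(x) = (x - 5)^2(x + 2)^2

xI - A = [[x - 12, 0, 0, 7], [0, x + 2, 0, 0], [2, -7, x - 5, -1], [-14, 0, 0, x + 9]].

Expanding det(xI - A) along the first row:
det(xI - A) = + (x - 12)·det([[x + 2, 0, 0], [-7, x - 5, -1], [0, 0, x + 9]]) - (0)·det([[0, 0, 0], [2, x - 5, -1], [-14, 0, x + 9]]) + (0)·det([[0, x + 2, 0], [2, -7, -1], [-14, 0, x + 9]]) - (7)·det([[0, x + 2, 0], [2, -7, x - 5], [-14, 0, 0]]).

Evaluating gives χ_A(x) = x^4 - 6x^3 - 11x^2 + 60x + 100 = (x - 5)^2(x + 2)^2.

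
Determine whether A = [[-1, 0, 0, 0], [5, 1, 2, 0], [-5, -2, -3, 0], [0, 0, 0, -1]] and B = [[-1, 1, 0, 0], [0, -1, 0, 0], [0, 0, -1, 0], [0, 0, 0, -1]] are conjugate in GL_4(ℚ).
Two matrices over a field are similar if and only if they have the same invariant factors.

Both A and B have characteristic polynomial (x + 1)^4 and minimal polynomial (x + 1)^2. Computing further, both have invariant factors x + 1, x + 1, (x + 1)^2. Hence A and B are similar.

Yes.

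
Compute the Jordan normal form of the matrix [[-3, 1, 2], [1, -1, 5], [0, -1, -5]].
The characteristic polynomial is det(xI - A) = (x + 3)^3, so the eigenvalues are -3 (algebraic multiplicity 3).

For λ = -3: rank(A + 3I) = 2, rank((A + 3I)^2) = 1, rank((A + 3I)^3) = 0. The eigenspace has dimension 3 - 2 = 1, so there is 1 Jordan block; the rank sequence gives block sizes [3].

Assembling the blocks gives the Jordan form J above.

J = [[-3, 1, 0], [0, -3, 1], [0, 0, -3]]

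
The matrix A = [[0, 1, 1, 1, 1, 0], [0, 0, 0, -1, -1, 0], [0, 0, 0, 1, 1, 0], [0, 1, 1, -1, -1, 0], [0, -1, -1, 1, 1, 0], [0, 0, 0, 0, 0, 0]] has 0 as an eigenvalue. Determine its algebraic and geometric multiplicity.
algebraic multiplicity 6, geometric multiplicity 4

The characteristic polynomial is x^6, so the factor x appears with exponent 6: the algebraic multiplicity is 6.

rank(A) = 2, so the eigenspace has dimension 6 - 2 = 4: the geometric multiplicity is 4.

Since 4 < 6, A is not diagonalizable.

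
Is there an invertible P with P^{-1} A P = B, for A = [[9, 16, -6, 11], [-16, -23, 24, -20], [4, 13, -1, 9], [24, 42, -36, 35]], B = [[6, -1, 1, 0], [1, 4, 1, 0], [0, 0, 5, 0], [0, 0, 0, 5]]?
Both have characteristic polynomial (x - 5)^4 and minimal polynomial (x - 5)^2. But rank(A - 5I) = 2 for A while rank(B - 5I) = 1 for B, so the number of Jordan blocks at λ = 5 differs. A and B are not similar.

No.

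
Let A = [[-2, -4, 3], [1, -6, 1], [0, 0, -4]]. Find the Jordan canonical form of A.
The characteristic polynomial is det(xI - A) = (x + 4)^3, so the eigenvalues are -4 (algebraic multiplicity 3).

For λ = -4: rank(A + 4I) = 2, rank((A + 4I)^2) = 1, rank((A + 4I)^3) = 0. The eigenspace has dimension 3 - 2 = 1, so there is 1 Jordan block; the rank sequence gives block sizes [3].

Assembling the blocks gives the Jordan form J above.

J = [[-4, 1, 0], [0, -4, 1], [0, 0, -4]]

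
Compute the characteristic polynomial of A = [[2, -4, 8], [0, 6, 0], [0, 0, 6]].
χ_A(x) = (x - 6)^2(x - 2)

xI - A = [[x - 2, 4, -8], [0, x - 6, 0], [0, 0, x - 6]].

Expanding det(xI - A) along the first row:
det(xI - A) = + (x - 2)·det([[x - 6, 0], [0, x - 6]]) - (4)·det([[0, 0], [0, x - 6]]) + (-8)·det([[0, x - 6], [0, 0]]).

Evaluating gives χ_A(x) = x^3 - 14x^2 + 60x - 72 = (x - 6)^2(x - 2).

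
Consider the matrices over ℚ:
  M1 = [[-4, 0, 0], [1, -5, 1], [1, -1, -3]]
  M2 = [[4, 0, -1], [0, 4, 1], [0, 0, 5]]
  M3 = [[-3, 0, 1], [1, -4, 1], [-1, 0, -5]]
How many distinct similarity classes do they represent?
2 classes: {M1, M3}, {M2}

Characteristic polynomials: χ_{M1} = (x + 4)^3, χ_{M2} = (x - 5)(x - 4)^2, χ_{M3} = (x + 4)^3.

{M1, M3}: invariant factors x + 4, (x + 4)^2.

{M2}: invariant factors x - 4, (x - 5)(x - 4).

Matrices are similar if and only if their invariant-factor lists agree; the partition into similarity classes is {M1, M3}, {M2}.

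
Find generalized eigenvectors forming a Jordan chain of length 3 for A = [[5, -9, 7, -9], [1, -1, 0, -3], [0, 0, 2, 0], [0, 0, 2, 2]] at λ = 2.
v_1 = [[0, 0, 1, 0]]^T, v_2 = [[7, 0, 0, 2]]^T, v_3 = [[3, 1, 0, 0]]^T

We seek v_1 ∈ ker((A - 2I)^3) \ ker((A - 2I)^2), then set v_{i+1} = (A - 2I) v_i.

One such chain is v_1 = [[0, 0, 1, 0]]^T, v_2 = [[7, 0, 0, 2]]^T, v_3 = [[3, 1, 0, 0]]^T. Check: (A - 2I) v_3 = [[0, 0, 0, 0]]^T = 0.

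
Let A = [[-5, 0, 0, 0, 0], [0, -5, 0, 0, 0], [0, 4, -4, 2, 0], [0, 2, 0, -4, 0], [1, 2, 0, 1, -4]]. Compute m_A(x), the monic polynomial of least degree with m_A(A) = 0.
m_A(x) = (x + 4)^2(x + 5)

The characteristic polynomial factors as (x + 4)^3(x + 5)^2. The minimal polynomial is ∏(x - λ)^{k_λ} where k_λ is the size of the largest Jordan block at λ.

For λ = -5: rank(A + 5I) = 3, and the largest Jordan block has size 1 (the smallest k with rank((A + 5I)^k) = rank((A + 5I)^(k+1))).
For λ = -4: rank(A + 4I) = 3, and the largest Jordan block has size 2 (the smallest k with rank((A + 4I)^k) = rank((A + 4I)^(k+1))).

So m_A(x) = (x + 4)^2(x + 5).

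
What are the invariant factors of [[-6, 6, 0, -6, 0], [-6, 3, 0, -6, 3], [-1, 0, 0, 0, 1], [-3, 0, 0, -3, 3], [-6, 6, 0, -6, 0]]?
The Jordan structure of A has elementary divisors (x + 3), (x + 3), x^2, x. Arranging the block sizes at each eigenvalue in decreasing order and taking row products gives the invariant factors.

Invariant factors (smallest first, each dividing the next): x(x + 3), x^2(x + 3).

Check: the last factor x^2(x + 3) is the minimal polynomial, and the product x^3(x + 3)^2 is the characteristic polynomial.

x(x + 3), x^2(x + 3)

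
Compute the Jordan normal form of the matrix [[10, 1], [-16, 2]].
The characteristic polynomial is det(xI - A) = (x - 6)^2, so the eigenvalues are 6 (algebraic multiplicity 2).

For λ = 6: rank(A - 6I) = 1, rank((A - 6I)^2) = 0. The eigenspace has dimension 2 - 1 = 1, so there is 1 Jordan block; the rank sequence gives block sizes [2].

Assembling the blocks gives the Jordan form J above.

J = [[6, 1], [0, 6]]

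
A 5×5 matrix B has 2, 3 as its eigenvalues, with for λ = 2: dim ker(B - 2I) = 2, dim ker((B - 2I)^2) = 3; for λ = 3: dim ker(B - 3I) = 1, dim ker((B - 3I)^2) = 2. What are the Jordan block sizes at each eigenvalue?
Jordan blocks: (2, 2), (2, 1), (3, 2)

λ = 2: successive nullity increments [2, 1] count blocks of size ≥ k; block sizes are [2, 1].
λ = 3: successive nullity increments [1, 1] count blocks of size ≥ k; block sizes are [2].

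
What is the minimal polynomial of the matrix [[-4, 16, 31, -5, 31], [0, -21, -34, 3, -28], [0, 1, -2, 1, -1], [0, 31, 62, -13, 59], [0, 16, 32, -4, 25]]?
m_A(x) = (x - 1)(x + 4)^2

The characteristic polynomial factors as (x - 1)(x + 4)^4. The minimal polynomial is ∏(x - λ)^{k_λ} where k_λ is the size of the largest Jordan block at λ.

For λ = -4: rank(A + 4I) = 3, and the largest Jordan block has size 2 (the smallest k with rank((A + 4I)^k) = rank((A + 4I)^(k+1))).
For λ = 1: rank(A - I) = 4, and the largest Jordan block has size 1 (the smallest k with rank((A - I)^k) = rank((A - I)^(k+1))).

So m_A(x) = (x - 1)(x + 4)^2.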